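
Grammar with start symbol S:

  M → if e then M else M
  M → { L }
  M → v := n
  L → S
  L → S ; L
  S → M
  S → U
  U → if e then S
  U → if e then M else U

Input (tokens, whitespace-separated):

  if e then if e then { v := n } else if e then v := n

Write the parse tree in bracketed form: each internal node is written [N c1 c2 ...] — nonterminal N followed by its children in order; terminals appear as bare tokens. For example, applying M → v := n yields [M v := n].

[S [U if e then [S [U if e then [M { [L [S [M v := n]]] }] else [U if e then [S [M v := n]]]]]]]

S
U
if e then S
if e then U
if e then if e then M else U
if e then if e then { L } else U
if e then if e then { S } else U
if e then if e then { M } else U
if e then if e then { v := n } else U
if e then if e then { v := n } else if e then S
if e then if e then { v := n } else if e then M
if e then if e then { v := n } else if e then v := n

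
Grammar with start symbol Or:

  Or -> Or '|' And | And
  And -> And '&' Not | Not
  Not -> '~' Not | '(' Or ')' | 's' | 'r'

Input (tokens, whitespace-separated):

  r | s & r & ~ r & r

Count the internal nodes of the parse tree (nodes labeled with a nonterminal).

13

[Or [Or [And [Not r]]] | [And [And [And [And [Not s]] & [Not r]] & [Not ~ [Not r]]] & [Not r]]]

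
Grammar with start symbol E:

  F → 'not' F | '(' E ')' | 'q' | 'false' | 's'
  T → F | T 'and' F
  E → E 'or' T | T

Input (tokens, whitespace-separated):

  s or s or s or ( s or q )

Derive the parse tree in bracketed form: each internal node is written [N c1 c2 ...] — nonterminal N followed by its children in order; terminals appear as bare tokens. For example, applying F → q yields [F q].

E
E or T
E or T or T
E or T or T or T
T or T or T or T
F or T or T or T
s or T or T or T
s or F or T or T
s or s or T or T
s or s or F or T
s or s or s or T
s or s or s or F
s or s or s or ( E )
s or s or s or ( E or T )
s or s or s or ( T or T )
s or s or s or ( F or T )
s or s or s or ( s or T )
s or s or s or ( s or F )
s or s or s or ( s or q )

[E [E [E [E [T [F s]]] or [T [F s]]] or [T [F s]]] or [T [F ( [E [E [T [F s]]] or [T [F q]]] )]]]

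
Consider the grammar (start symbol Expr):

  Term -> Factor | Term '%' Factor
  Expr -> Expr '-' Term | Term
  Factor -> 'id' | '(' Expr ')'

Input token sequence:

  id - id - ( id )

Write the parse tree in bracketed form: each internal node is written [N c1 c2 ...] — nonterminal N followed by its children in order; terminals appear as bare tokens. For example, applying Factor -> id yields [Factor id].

Expr
Expr - Term
Expr - Term - Term
Term - Term - Term
Factor - Term - Term
id - Term - Term
id - Factor - Term
id - id - Term
id - id - Factor
id - id - ( Expr )
id - id - ( Term )
id - id - ( Factor )
id - id - ( id )

[Expr [Expr [Expr [Term [Factor id]]] - [Term [Factor id]]] - [Term [Factor ( [Expr [Term [Factor id]]] )]]]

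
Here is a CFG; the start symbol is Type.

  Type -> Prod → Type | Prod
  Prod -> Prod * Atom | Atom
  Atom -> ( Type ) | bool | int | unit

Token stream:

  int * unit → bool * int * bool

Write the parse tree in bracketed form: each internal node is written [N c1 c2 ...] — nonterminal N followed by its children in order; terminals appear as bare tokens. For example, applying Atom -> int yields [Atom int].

[Type [Prod [Prod [Atom int]] * [Atom unit]] → [Type [Prod [Prod [Prod [Atom bool]] * [Atom int]] * [Atom bool]]]]

Type
Prod → Type
Prod * Atom → Type
Atom * Atom → Type
int * Atom → Type
int * unit → Type
int * unit → Prod
int * unit → Prod * Atom
int * unit → Prod * Atom * Atom
int * unit → Atom * Atom * Atom
int * unit → bool * Atom * Atom
int * unit → bool * int * Atom
int * unit → bool * int * bool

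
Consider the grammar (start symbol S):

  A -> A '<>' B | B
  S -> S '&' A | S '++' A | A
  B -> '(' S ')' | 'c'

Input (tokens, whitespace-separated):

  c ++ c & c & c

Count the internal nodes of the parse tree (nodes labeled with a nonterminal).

12

[S [S [S [S [A [B c]]] ++ [A [B c]]] & [A [B c]]] & [A [B c]]]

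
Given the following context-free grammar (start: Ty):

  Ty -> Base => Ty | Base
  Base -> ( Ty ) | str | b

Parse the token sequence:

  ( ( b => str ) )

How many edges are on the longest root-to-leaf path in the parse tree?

[Ty [Base ( [Ty [Base ( [Ty [Base b] => [Ty [Base str]]] )]] )]]

7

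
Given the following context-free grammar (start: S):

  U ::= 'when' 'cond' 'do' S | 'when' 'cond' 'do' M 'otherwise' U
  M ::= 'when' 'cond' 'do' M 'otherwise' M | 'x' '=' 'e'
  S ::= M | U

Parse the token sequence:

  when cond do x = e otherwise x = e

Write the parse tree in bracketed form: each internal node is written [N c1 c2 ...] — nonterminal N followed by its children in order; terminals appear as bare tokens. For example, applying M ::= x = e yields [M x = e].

[S [M when cond do [M x = e] otherwise [M x = e]]]

S
M
when cond do M otherwise M
when cond do x = e otherwise M
when cond do x = e otherwise x = e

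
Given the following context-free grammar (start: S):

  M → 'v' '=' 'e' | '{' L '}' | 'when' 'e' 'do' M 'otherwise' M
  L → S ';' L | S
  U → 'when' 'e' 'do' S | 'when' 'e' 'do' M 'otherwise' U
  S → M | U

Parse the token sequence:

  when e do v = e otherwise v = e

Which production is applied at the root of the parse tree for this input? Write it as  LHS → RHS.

[S [M when e do [M v = e] otherwise [M v = e]]]

S → M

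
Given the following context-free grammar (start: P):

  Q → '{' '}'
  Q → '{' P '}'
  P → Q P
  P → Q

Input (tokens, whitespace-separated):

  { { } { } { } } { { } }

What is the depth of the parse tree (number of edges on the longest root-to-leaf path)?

[P [Q { [P [Q { }] [P [Q { }] [P [Q { }]]]] }] [P [Q { [P [Q { }]] }]]]

6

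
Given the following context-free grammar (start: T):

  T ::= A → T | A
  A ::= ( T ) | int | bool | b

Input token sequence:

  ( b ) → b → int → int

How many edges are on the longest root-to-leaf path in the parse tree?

5

[T [A ( [T [A b]] )] → [T [A b] → [T [A int] → [T [A int]]]]]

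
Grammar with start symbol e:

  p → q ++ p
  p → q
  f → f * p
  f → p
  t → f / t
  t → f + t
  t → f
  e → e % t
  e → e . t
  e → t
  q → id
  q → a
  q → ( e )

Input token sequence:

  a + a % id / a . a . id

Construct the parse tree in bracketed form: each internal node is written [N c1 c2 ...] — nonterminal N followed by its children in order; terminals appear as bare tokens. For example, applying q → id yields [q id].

[e [e [e [e [t [f [p [q a]]] + [t [f [p [q a]]]]]] % [t [f [p [q id]]] / [t [f [p [q a]]]]]] . [t [f [p [q a]]]]] . [t [f [p [q id]]]]]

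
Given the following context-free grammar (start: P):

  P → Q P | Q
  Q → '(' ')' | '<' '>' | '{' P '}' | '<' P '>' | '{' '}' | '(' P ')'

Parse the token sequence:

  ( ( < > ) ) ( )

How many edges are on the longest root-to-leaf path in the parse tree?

[P [Q ( [P [Q ( [P [Q < >]] )]] )] [P [Q ( )]]]

6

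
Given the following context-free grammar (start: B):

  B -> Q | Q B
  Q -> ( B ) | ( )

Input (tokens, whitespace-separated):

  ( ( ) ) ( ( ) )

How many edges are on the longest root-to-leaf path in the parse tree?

[B [Q ( [B [Q ( )]] )] [B [Q ( [B [Q ( )]] )]]]

5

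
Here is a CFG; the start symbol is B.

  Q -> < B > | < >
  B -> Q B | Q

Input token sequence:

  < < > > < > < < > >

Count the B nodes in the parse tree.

[B [Q < [B [Q < >]] >] [B [Q < >] [B [Q < [B [Q < >]] >]]]]

5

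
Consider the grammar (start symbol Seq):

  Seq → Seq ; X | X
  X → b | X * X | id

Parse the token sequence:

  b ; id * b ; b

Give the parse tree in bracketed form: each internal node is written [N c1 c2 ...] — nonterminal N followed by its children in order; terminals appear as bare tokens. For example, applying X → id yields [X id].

Seq
Seq ; X
Seq ; X ; X
X ; X ; X
b ; X ; X
b ; X * X ; X
b ; id * X ; X
b ; id * b ; X
b ; id * b ; b

[Seq [Seq [Seq [X b]] ; [X [X id] * [X b]]] ; [X b]]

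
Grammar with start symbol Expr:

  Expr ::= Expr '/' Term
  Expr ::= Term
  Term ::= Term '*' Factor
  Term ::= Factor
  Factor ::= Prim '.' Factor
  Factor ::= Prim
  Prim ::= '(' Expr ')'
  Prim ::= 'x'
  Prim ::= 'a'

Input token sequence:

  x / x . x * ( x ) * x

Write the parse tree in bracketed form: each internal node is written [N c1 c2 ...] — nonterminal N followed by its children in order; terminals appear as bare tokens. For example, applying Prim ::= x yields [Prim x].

Expr
Expr / Term
Term / Term
Factor / Term
Prim / Term
x / Term
x / Term * Factor
x / Term * Factor * Factor
x / Factor * Factor * Factor
x / Prim . Factor * Factor * Factor
x / x . Factor * Factor * Factor
x / x . Prim * Factor * Factor
x / x . x * Factor * Factor
x / x . x * Prim * Factor
x / x . x * ( Expr ) * Factor
x / x . x * ( Term ) * Factor
x / x . x * ( Factor ) * Factor
x / x . x * ( Prim ) * Factor
x / x . x * ( x ) * Factor
x / x . x * ( x ) * Prim
x / x . x * ( x ) * x

[Expr [Expr [Term [Factor [Prim x]]]] / [Term [Term [Term [Factor [Prim x] . [Factor [Prim x]]]] * [Factor [Prim ( [Expr [Term [Factor [Prim x]]]] )]]] * [Factor [Prim x]]]]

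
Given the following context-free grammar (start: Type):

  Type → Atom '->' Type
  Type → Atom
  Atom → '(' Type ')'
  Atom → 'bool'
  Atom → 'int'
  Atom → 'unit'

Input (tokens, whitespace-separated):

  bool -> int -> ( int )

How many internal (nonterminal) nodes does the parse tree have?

[Type [Atom bool] -> [Type [Atom int] -> [Type [Atom ( [Type [Atom int]] )]]]]

8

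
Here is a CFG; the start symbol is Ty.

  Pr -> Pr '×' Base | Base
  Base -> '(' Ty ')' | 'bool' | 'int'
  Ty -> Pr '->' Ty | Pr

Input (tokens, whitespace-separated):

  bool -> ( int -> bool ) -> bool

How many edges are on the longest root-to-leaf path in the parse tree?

8

[Ty [Pr [Base bool]] -> [Ty [Pr [Base ( [Ty [Pr [Base int]] -> [Ty [Pr [Base bool]]]] )]] -> [Ty [Pr [Base bool]]]]]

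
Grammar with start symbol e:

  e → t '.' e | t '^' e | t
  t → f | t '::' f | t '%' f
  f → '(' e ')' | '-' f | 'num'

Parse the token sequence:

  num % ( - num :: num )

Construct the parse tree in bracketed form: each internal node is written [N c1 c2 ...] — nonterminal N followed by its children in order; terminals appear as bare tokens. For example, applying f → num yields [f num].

e
t
t % f
f % f
num % f
num % ( e )
num % ( t )
num % ( t :: f )
num % ( f :: f )
num % ( - f :: f )
num % ( - num :: f )
num % ( - num :: num )

[e [t [t [f num]] % [f ( [e [t [t [f - [f num]]] :: [f num]]] )]]]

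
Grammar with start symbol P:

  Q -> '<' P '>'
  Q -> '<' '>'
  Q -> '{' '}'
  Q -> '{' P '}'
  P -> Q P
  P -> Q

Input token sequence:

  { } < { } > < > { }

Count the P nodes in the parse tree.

5

[P [Q { }] [P [Q < [P [Q { }]] >] [P [Q < >] [P [Q { }]]]]]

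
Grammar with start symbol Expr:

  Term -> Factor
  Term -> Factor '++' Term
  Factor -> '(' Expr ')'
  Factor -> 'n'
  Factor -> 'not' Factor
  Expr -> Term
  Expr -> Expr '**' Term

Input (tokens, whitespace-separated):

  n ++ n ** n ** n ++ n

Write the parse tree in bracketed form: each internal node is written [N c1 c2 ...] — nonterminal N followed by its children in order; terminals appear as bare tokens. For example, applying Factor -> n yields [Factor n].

[Expr [Expr [Expr [Term [Factor n] ++ [Term [Factor n]]]] ** [Term [Factor n]]] ** [Term [Factor n] ++ [Term [Factor n]]]]

Expr
Expr ** Term
Expr ** Term ** Term
Term ** Term ** Term
Factor ++ Term ** Term ** Term
n ++ Term ** Term ** Term
n ++ Factor ** Term ** Term
n ++ n ** Term ** Term
n ++ n ** Factor ** Term
n ++ n ** n ** Term
n ++ n ** n ** Factor ++ Term
n ++ n ** n ** n ++ Term
n ++ n ** n ** n ++ Factor
n ++ n ** n ** n ++ n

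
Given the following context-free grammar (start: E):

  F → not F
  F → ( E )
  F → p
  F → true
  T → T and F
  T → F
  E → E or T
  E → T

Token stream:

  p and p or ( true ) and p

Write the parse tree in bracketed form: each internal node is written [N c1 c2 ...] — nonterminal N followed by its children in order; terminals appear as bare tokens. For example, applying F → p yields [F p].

[E [E [T [T [F p]] and [F p]]] or [T [T [F ( [E [T [F true]]] )]] and [F p]]]

E
E or T
T or T
T and F or T
F and F or T
p and F or T
p and p or T
p and p or T and F
p and p or F and F
p and p or ( E ) and F
p and p or ( T ) and F
p and p or ( F ) and F
p and p or ( true ) and F
p and p or ( true ) and p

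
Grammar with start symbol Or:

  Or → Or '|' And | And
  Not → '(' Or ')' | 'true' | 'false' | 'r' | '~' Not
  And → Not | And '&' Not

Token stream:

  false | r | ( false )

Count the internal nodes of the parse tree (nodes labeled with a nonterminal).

[Or [Or [Or [And [Not false]]] | [And [Not r]]] | [And [Not ( [Or [And [Not false]]] )]]]

12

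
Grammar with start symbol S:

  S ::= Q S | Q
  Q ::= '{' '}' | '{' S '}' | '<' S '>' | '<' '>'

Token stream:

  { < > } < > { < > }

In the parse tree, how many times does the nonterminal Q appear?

[S [Q { [S [Q < >]] }] [S [Q < >] [S [Q { [S [Q < >]] }]]]]

5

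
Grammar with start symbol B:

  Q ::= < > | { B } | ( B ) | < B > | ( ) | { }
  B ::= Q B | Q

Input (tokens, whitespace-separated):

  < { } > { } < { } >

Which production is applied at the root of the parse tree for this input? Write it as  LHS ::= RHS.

[B [Q < [B [Q { }]] >] [B [Q { }] [B [Q < [B [Q { }]] >]]]]

B ::= Q B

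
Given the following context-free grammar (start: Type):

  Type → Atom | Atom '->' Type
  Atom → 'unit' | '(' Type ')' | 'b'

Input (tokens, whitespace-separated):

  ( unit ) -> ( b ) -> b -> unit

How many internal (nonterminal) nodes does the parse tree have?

[Type [Atom ( [Type [Atom unit]] )] -> [Type [Atom ( [Type [Atom b]] )] -> [Type [Atom b] -> [Type [Atom unit]]]]]

12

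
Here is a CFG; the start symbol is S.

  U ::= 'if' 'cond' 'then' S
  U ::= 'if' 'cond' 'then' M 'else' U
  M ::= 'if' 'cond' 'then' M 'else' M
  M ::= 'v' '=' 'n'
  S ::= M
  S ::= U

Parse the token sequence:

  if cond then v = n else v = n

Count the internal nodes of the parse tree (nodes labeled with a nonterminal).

4

[S [M if cond then [M v = n] else [M v = n]]]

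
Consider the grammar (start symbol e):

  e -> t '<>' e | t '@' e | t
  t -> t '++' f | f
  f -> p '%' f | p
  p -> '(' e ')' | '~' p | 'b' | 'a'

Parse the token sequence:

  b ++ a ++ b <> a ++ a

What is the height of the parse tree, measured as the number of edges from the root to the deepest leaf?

[e [t [t [t [f [p b]]] ++ [f [p a]]] ++ [f [p b]]] <> [e [t [t [f [p a]]] ++ [f [p a]]]]]

6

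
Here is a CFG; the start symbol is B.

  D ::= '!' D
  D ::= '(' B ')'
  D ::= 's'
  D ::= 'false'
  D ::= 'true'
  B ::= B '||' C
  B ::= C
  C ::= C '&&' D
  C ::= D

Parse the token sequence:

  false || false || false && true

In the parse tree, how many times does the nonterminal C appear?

[B [B [B [C [D false]]] || [C [D false]]] || [C [C [D false]] && [D true]]]

4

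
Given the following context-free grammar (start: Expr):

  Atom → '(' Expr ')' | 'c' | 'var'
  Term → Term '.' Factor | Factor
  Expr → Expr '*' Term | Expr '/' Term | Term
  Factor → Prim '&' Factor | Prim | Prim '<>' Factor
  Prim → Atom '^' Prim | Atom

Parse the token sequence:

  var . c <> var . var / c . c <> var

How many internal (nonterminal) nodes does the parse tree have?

28

[Expr [Expr [Term [Term [Term [Factor [Prim [Atom var]]]] . [Factor [Prim [Atom c]] <> [Factor [Prim [Atom var]]]]] . [Factor [Prim [Atom var]]]]] / [Term [Term [Factor [Prim [Atom c]]]] . [Factor [Prim [Atom c]] <> [Factor [Prim [Atom var]]]]]]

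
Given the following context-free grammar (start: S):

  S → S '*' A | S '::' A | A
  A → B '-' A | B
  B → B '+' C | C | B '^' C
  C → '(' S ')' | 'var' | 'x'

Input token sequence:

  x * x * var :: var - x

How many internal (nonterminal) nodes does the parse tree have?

19

[S [S [S [S [A [B [C x]]]] * [A [B [C x]]]] * [A [B [C var]]]] :: [A [B [C var]] - [A [B [C x]]]]]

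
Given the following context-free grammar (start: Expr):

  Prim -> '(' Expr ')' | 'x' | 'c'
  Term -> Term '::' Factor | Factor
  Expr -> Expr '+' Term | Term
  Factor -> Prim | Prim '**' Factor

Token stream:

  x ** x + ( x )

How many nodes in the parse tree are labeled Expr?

[Expr [Expr [Term [Factor [Prim x] ** [Factor [Prim x]]]]] + [Term [Factor [Prim ( [Expr [Term [Factor [Prim x]]]] )]]]]

3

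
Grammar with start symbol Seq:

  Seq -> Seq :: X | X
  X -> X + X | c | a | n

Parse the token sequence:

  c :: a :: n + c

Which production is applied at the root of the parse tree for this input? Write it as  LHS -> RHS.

[Seq [Seq [Seq [X c]] :: [X a]] :: [X [X n] + [X c]]]

Seq -> Seq :: X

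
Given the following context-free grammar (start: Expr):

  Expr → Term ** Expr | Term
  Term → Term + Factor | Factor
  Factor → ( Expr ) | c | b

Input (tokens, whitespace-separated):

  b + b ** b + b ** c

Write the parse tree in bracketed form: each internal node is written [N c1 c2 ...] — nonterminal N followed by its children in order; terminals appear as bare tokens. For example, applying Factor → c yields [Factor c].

[Expr [Term [Term [Factor b]] + [Factor b]] ** [Expr [Term [Term [Factor b]] + [Factor b]] ** [Expr [Term [Factor c]]]]]

Expr
Term ** Expr
Term + Factor ** Expr
Factor + Factor ** Expr
b + Factor ** Expr
b + b ** Expr
b + b ** Term ** Expr
b + b ** Term + Factor ** Expr
b + b ** Factor + Factor ** Expr
b + b ** b + Factor ** Expr
b + b ** b + b ** Expr
b + b ** b + b ** Term
b + b ** b + b ** Factor
b + b ** b + b ** c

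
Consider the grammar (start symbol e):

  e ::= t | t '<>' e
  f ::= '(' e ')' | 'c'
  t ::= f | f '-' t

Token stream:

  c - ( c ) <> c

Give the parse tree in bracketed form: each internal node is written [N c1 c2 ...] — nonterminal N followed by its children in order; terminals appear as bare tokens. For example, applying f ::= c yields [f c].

e
t <> e
f - t <> e
c - t <> e
c - f <> e
c - ( e ) <> e
c - ( t ) <> e
c - ( f ) <> e
c - ( c ) <> e
c - ( c ) <> t
c - ( c ) <> f
c - ( c ) <> c

[e [t [f c] - [t [f ( [e [t [f c]]] )]]] <> [e [t [f c]]]]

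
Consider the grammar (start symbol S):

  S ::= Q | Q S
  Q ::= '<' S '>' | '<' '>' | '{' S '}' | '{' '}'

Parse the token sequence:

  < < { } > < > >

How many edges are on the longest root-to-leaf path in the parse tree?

6

[S [Q < [S [Q < [S [Q { }]] >] [S [Q < >]]] >]]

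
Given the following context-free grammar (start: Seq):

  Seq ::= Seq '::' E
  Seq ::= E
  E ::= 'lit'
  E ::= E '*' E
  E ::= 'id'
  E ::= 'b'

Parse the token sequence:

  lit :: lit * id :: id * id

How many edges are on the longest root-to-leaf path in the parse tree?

[Seq [Seq [Seq [E lit]] :: [E [E lit] * [E id]]] :: [E [E id] * [E id]]]

4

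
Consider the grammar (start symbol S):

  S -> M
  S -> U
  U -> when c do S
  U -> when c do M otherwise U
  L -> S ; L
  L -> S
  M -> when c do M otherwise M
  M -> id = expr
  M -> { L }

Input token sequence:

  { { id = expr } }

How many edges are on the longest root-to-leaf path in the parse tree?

[S [M { [L [S [M { [L [S [M id = expr]]] }]]] }]]

8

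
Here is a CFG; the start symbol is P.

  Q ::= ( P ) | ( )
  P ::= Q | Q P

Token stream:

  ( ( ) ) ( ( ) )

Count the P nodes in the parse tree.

4

[P [Q ( [P [Q ( )]] )] [P [Q ( [P [Q ( )]] )]]]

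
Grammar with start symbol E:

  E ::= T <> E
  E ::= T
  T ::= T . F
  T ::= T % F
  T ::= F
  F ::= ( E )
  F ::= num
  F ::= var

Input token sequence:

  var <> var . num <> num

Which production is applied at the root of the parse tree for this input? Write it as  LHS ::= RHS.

E ::= T <> E

[E [T [F var]] <> [E [T [T [F var]] . [F num]] <> [E [T [F num]]]]]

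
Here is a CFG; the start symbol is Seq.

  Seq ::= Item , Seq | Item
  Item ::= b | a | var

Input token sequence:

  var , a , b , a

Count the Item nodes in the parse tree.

4

[Seq [Item var] , [Seq [Item a] , [Seq [Item b] , [Seq [Item a]]]]]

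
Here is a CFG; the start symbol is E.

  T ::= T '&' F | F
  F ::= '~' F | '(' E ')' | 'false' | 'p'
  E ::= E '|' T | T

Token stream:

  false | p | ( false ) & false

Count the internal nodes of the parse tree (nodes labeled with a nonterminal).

14

[E [E [E [T [F false]]] | [T [F p]]] | [T [T [F ( [E [T [F false]]] )]] & [F false]]]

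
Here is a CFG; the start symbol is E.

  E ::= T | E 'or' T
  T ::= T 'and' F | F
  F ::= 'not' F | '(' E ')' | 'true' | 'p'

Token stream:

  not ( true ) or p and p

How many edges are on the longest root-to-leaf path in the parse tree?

[E [E [T [F not [F ( [E [T [F true]]] )]]]] or [T [T [F p]] and [F p]]]

8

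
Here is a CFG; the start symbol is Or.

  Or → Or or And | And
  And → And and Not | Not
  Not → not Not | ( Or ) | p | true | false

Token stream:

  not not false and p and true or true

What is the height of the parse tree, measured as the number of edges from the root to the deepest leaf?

[Or [Or [And [And [And [Not not [Not not [Not false]]]] and [Not p]] and [Not true]]] or [And [Not true]]]

8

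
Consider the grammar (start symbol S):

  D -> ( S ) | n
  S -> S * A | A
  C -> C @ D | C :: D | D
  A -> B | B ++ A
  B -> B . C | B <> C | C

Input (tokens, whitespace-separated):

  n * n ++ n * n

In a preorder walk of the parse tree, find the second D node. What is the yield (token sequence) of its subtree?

[S [S [S [A [B [C [D n]]]]] * [A [B [C [D n]]] ++ [A [B [C [D n]]]]]] * [A [B [C [D n]]]]]

n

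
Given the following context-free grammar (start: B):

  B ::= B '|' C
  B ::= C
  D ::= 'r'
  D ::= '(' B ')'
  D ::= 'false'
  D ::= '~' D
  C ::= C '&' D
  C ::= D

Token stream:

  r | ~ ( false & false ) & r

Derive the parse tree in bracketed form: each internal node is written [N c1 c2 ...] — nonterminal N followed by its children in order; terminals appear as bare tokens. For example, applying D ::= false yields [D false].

[B [B [C [D r]]] | [C [C [D ~ [D ( [B [C [C [D false]] & [D false]]] )]]] & [D r]]]

B
B | C
C | C
D | C
r | C
r | C & D
r | D & D
r | ~ D & D
r | ~ ( B ) & D
r | ~ ( C ) & D
r | ~ ( C & D ) & D
r | ~ ( D & D ) & D
r | ~ ( false & D ) & D
r | ~ ( false & false ) & D
r | ~ ( false & false ) & r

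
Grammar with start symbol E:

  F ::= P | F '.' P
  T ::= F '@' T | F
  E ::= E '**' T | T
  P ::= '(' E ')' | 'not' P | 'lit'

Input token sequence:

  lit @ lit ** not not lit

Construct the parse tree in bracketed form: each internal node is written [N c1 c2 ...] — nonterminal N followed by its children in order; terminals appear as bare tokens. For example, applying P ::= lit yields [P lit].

[E [E [T [F [P lit]] @ [T [F [P lit]]]]] ** [T [F [P not [P not [P lit]]]]]]

E
E ** T
T ** T
F @ T ** T
P @ T ** T
lit @ T ** T
lit @ F ** T
lit @ P ** T
lit @ lit ** T
lit @ lit ** F
lit @ lit ** P
lit @ lit ** not P
lit @ lit ** not not P
lit @ lit ** not not lit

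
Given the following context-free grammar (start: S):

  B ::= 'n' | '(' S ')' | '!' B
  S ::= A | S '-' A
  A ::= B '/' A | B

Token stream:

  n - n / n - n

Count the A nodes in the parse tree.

4

[S [S [S [A [B n]]] - [A [B n] / [A [B n]]]] - [A [B n]]]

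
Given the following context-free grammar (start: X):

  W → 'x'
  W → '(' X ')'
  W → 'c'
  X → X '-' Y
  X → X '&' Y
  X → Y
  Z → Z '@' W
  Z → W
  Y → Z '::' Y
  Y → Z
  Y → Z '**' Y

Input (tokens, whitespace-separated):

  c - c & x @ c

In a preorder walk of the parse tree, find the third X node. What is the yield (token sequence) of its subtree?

[X [X [X [Y [Z [W c]]]] - [Y [Z [W c]]]] & [Y [Z [Z [W x]] @ [W c]]]]

c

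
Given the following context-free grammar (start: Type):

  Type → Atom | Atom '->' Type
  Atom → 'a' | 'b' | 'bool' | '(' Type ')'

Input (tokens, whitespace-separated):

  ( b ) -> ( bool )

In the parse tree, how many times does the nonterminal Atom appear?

4

[Type [Atom ( [Type [Atom b]] )] -> [Type [Atom ( [Type [Atom bool]] )]]]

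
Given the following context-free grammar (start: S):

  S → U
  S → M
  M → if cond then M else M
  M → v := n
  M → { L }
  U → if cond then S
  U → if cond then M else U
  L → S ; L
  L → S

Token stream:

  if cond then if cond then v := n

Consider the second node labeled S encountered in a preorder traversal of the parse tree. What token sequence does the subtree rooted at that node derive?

[S [U if cond then [S [U if cond then [S [M v := n]]]]]]

if cond then v := n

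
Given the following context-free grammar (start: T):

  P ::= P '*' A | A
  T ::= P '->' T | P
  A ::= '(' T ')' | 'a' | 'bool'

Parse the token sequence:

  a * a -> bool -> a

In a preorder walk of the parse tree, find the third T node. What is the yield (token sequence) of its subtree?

a

[T [P [P [A a]] * [A a]] -> [T [P [A bool]] -> [T [P [A a]]]]]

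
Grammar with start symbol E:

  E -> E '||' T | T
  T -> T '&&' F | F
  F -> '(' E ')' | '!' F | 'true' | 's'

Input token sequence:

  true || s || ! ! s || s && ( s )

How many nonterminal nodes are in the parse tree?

[E [E [E [E [T [F true]]] || [T [F s]]] || [T [F ! [F ! [F s]]]]] || [T [T [F s]] && [F ( [E [T [F s]]] )]]]

19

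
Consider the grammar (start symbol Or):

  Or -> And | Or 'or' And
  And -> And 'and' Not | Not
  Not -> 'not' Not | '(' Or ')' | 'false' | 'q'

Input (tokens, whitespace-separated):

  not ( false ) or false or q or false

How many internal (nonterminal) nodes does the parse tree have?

16

[Or [Or [Or [Or [And [Not not [Not ( [Or [And [Not false]]] )]]]] or [And [Not false]]] or [And [Not q]]] or [And [Not false]]]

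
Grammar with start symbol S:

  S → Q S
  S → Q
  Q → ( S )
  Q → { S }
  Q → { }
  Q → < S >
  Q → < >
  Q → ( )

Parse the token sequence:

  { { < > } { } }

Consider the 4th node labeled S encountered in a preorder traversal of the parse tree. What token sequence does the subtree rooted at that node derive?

{ }

[S [Q { [S [Q { [S [Q < >]] }] [S [Q { }]]] }]]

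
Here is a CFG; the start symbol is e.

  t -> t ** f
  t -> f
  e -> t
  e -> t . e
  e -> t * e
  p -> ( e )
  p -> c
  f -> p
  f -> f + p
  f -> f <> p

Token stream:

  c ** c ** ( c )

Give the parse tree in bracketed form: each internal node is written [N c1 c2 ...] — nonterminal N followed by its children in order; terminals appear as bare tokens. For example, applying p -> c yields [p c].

[e [t [t [t [f [p c]]] ** [f [p c]]] ** [f [p ( [e [t [f [p c]]]] )]]]]

e
t
t ** f
t ** f ** f
f ** f ** f
p ** f ** f
c ** f ** f
c ** p ** f
c ** c ** f
c ** c ** p
c ** c ** ( e )
c ** c ** ( t )
c ** c ** ( f )
c ** c ** ( p )
c ** c ** ( c )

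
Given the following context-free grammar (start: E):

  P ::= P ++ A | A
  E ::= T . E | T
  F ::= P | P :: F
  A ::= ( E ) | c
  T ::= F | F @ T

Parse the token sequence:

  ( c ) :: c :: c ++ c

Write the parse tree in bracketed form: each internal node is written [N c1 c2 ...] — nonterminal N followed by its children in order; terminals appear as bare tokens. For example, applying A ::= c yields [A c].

E
T
F
P :: F
A :: F
( E ) :: F
( T ) :: F
( F ) :: F
( P ) :: F
( A ) :: F
( c ) :: F
( c ) :: P :: F
( c ) :: A :: F
( c ) :: c :: F
( c ) :: c :: P
( c ) :: c :: P ++ A
( c ) :: c :: A ++ A
( c ) :: c :: c ++ A
( c ) :: c :: c ++ c

[E [T [F [P [A ( [E [T [F [P [A c]]]]] )]] :: [F [P [A c]] :: [F [P [P [A c]] ++ [A c]]]]]]]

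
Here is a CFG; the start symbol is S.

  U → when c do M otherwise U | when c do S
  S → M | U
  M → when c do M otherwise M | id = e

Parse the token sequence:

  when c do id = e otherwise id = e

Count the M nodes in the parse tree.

[S [M when c do [M id = e] otherwise [M id = e]]]

3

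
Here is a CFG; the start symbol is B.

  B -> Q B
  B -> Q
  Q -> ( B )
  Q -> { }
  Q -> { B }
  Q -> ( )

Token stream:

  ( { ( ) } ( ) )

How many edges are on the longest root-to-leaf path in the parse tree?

6

[B [Q ( [B [Q { [B [Q ( )]] }] [B [Q ( )]]] )]]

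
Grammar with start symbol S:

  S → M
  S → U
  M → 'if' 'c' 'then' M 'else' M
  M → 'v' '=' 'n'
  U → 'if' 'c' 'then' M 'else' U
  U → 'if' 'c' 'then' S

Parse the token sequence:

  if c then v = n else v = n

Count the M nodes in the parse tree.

3

[S [M if c then [M v = n] else [M v = n]]]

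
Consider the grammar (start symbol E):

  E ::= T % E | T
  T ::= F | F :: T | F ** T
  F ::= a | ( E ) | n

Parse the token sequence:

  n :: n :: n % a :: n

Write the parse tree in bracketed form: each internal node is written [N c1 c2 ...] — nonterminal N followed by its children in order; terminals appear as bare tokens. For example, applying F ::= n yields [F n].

[E [T [F n] :: [T [F n] :: [T [F n]]]] % [E [T [F a] :: [T [F n]]]]]

E
T % E
F :: T % E
n :: T % E
n :: F :: T % E
n :: n :: T % E
n :: n :: F % E
n :: n :: n % E
n :: n :: n % T
n :: n :: n % F :: T
n :: n :: n % a :: T
n :: n :: n % a :: F
n :: n :: n % a :: n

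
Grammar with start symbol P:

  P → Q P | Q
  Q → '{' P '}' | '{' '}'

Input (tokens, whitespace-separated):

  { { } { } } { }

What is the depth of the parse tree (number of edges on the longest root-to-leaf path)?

5

[P [Q { [P [Q { }] [P [Q { }]]] }] [P [Q { }]]]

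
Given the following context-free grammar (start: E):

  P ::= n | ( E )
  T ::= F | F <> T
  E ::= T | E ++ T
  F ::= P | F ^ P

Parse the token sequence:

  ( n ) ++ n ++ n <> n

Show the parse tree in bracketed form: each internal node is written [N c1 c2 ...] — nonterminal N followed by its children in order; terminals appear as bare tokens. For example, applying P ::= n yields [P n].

[E [E [E [T [F [P ( [E [T [F [P n]]]] )]]]] ++ [T [F [P n]]]] ++ [T [F [P n]] <> [T [F [P n]]]]]

E
E ++ T
E ++ T ++ T
T ++ T ++ T
F ++ T ++ T
P ++ T ++ T
( E ) ++ T ++ T
( T ) ++ T ++ T
( F ) ++ T ++ T
( P ) ++ T ++ T
( n ) ++ T ++ T
( n ) ++ F ++ T
( n ) ++ P ++ T
( n ) ++ n ++ T
( n ) ++ n ++ F <> T
( n ) ++ n ++ P <> T
( n ) ++ n ++ n <> T
( n ) ++ n ++ n <> F
( n ) ++ n ++ n <> P
( n ) ++ n ++ n <> n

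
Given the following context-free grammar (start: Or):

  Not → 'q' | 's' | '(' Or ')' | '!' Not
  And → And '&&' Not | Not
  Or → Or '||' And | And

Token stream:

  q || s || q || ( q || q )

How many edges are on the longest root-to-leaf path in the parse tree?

[Or [Or [Or [Or [And [Not q]]] || [And [Not s]]] || [And [Not q]]] || [And [Not ( [Or [Or [And [Not q]]] || [And [Not q]]] )]]]

7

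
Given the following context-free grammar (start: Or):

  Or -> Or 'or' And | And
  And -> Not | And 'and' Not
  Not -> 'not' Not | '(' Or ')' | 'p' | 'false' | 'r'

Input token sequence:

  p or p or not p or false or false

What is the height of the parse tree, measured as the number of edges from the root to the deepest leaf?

[Or [Or [Or [Or [Or [And [Not p]]] or [And [Not p]]] or [And [Not not [Not p]]]] or [And [Not false]]] or [And [Not false]]]

7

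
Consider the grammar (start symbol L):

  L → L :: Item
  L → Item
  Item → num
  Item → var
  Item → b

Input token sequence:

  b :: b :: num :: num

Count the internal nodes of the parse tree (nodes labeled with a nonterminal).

8

[L [L [L [L [Item b]] :: [Item b]] :: [Item num]] :: [Item num]]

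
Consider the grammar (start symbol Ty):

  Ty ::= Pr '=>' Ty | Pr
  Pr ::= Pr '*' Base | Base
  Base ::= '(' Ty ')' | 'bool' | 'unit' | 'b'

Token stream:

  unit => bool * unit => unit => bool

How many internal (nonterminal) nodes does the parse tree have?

[Ty [Pr [Base unit]] => [Ty [Pr [Pr [Base bool]] * [Base unit]] => [Ty [Pr [Base unit]] => [Ty [Pr [Base bool]]]]]]

14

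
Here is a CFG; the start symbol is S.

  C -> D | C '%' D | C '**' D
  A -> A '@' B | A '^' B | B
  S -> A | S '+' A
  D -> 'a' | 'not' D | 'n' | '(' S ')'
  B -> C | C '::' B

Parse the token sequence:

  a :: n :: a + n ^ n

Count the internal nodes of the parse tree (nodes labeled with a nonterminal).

20

[S [S [A [B [C [D a]] :: [B [C [D n]] :: [B [C [D a]]]]]]] + [A [A [B [C [D n]]]] ^ [B [C [D n]]]]]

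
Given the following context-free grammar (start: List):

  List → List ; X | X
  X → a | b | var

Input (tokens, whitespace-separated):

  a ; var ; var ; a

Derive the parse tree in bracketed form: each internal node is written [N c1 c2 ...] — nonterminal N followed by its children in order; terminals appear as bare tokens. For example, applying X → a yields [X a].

[List [List [List [List [X a]] ; [X var]] ; [X var]] ; [X a]]

List
List ; X
List ; X ; X
List ; X ; X ; X
X ; X ; X ; X
a ; X ; X ; X
a ; var ; X ; X
a ; var ; var ; X
a ; var ; var ; a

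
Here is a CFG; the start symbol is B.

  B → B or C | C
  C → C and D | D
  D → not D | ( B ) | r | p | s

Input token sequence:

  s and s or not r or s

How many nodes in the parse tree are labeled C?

[B [B [B [C [C [D s]] and [D s]]] or [C [D not [D r]]]] or [C [D s]]]

4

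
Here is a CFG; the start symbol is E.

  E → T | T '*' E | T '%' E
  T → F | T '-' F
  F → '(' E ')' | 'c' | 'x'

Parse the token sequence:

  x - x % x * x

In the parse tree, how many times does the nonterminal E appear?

3

[E [T [T [F x]] - [F x]] % [E [T [F x]] * [E [T [F x]]]]]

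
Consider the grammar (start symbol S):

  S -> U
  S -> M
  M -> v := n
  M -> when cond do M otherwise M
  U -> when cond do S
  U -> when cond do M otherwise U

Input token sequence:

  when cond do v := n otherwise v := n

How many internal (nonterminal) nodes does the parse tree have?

4

[S [M when cond do [M v := n] otherwise [M v := n]]]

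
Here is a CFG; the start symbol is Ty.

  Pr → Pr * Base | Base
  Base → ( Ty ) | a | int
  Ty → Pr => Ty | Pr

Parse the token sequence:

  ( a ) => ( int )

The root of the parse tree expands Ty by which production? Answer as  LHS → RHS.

Ty → Pr => Ty

[Ty [Pr [Base ( [Ty [Pr [Base a]]] )]] => [Ty [Pr [Base ( [Ty [Pr [Base int]]] )]]]]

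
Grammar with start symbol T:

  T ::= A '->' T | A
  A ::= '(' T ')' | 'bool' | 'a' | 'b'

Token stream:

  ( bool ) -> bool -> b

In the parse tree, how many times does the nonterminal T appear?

[T [A ( [T [A bool]] )] -> [T [A bool] -> [T [A b]]]]

4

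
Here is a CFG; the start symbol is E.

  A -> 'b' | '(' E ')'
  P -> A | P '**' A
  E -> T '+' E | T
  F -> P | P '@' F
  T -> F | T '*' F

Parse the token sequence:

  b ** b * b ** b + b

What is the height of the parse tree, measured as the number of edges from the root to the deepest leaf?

[E [T [T [F [P [P [A b]] ** [A b]]]] * [F [P [P [A b]] ** [A b]]]] + [E [T [F [P [A b]]]]]]

7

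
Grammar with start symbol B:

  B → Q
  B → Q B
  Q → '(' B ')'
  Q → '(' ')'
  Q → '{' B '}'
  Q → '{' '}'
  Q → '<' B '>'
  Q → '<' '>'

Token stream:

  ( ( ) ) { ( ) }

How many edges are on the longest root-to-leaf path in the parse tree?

[B [Q ( [B [Q ( )]] )] [B [Q { [B [Q ( )]] }]]]

5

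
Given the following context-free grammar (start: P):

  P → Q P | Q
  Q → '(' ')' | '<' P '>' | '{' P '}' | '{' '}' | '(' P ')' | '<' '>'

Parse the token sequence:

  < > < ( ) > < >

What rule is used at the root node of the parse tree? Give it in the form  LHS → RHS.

P → Q P

[P [Q < >] [P [Q < [P [Q ( )]] >] [P [Q < >]]]]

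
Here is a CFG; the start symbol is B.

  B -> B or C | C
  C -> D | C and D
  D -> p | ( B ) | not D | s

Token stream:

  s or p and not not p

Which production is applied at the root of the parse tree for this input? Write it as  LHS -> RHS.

B -> B or C

[B [B [C [D s]]] or [C [C [D p]] and [D not [D not [D p]]]]]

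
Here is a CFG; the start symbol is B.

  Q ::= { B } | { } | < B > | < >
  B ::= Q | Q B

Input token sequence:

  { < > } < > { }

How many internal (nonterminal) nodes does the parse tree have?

[B [Q { [B [Q < >]] }] [B [Q < >] [B [Q { }]]]]

8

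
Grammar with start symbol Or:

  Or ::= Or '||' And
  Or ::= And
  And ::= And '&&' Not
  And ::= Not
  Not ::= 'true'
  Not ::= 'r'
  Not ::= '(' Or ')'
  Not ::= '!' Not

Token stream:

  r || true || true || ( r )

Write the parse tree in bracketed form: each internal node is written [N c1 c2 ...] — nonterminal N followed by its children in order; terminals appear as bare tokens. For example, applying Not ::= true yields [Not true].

Or
Or || And
Or || And || And
Or || And || And || And
And || And || And || And
Not || And || And || And
r || And || And || And
r || Not || And || And
r || true || And || And
r || true || Not || And
r || true || true || And
r || true || true || Not
r || true || true || ( Or )
r || true || true || ( And )
r || true || true || ( Not )
r || true || true || ( r )

[Or [Or [Or [Or [And [Not r]]] || [And [Not true]]] || [And [Not true]]] || [And [Not ( [Or [And [Not r]]] )]]]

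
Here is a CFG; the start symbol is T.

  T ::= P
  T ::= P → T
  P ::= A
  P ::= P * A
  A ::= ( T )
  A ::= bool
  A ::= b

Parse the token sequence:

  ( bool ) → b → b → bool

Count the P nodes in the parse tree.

[T [P [A ( [T [P [A bool]]] )]] → [T [P [A b]] → [T [P [A b]] → [T [P [A bool]]]]]]

5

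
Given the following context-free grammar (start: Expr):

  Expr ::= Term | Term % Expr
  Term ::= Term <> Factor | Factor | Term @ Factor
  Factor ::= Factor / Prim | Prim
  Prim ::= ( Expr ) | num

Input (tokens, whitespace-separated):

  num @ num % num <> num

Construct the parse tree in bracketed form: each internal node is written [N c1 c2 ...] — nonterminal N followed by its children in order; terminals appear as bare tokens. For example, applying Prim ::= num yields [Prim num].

[Expr [Term [Term [Factor [Prim num]]] @ [Factor [Prim num]]] % [Expr [Term [Term [Factor [Prim num]]] <> [Factor [Prim num]]]]]

Expr
Term % Expr
Term @ Factor % Expr
Factor @ Factor % Expr
Prim @ Factor % Expr
num @ Factor % Expr
num @ Prim % Expr
num @ num % Expr
num @ num % Term
num @ num % Term <> Factor
num @ num % Factor <> Factor
num @ num % Prim <> Factor
num @ num % num <> Factor
num @ num % num <> Prim
num @ num % num <> num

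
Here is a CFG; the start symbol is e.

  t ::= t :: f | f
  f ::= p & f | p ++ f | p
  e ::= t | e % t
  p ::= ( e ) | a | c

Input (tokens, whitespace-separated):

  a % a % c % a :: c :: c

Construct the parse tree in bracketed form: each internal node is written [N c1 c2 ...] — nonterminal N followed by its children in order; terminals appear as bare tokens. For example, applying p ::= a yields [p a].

e
e % t
e % t % t
e % t % t % t
t % t % t % t
f % t % t % t
p % t % t % t
a % t % t % t
a % f % t % t
a % p % t % t
a % a % t % t
a % a % f % t
a % a % p % t
a % a % c % t
a % a % c % t :: f
a % a % c % t :: f :: f
a % a % c % f :: f :: f
a % a % c % p :: f :: f
a % a % c % a :: f :: f
a % a % c % a :: p :: f
a % a % c % a :: c :: f
a % a % c % a :: c :: p
a % a % c % a :: c :: c

[e [e [e [e [t [f [p a]]]] % [t [f [p a]]]] % [t [f [p c]]]] % [t [t [t [f [p a]]] :: [f [p c]]] :: [f [p c]]]]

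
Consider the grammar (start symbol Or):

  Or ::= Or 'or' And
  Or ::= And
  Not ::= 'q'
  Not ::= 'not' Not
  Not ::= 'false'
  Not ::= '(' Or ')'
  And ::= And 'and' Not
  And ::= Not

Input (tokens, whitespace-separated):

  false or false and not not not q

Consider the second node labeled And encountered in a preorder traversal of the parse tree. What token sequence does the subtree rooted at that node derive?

[Or [Or [And [Not false]]] or [And [And [Not false]] and [Not not [Not not [Not not [Not q]]]]]]

false and not not not q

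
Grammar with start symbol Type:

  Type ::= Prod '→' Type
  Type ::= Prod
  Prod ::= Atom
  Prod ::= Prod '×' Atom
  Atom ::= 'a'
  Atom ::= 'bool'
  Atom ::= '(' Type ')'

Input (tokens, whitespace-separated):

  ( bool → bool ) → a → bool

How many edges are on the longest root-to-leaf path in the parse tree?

7

[Type [Prod [Atom ( [Type [Prod [Atom bool]] → [Type [Prod [Atom bool]]]] )]] → [Type [Prod [Atom a]] → [Type [Prod [Atom bool]]]]]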